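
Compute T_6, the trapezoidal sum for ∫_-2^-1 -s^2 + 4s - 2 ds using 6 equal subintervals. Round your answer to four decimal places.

-10.3380

Δs = (-1 − (-2))/6 = 1/6.
f(-2) = -14, f(-11/6) = -457/36, f(-5/3) = -103/9, f(-1.5) = -10.25, f(-4/3) = -82/9, f(-7/6) = -289/36, f(-1) = -7.
T_6 = (Δs/2)·[f(s_0) + 2f(s_1) + ... + 2f(s_{5}) + f(s_6)].
Sum ≈ -10.3380.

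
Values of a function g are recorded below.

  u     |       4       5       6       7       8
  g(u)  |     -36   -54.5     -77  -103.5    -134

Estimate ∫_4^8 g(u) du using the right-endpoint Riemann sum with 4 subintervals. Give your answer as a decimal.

Δu = 1.
Sum = 1·[(-54.5) + (-77) + (-103.5) + (-134)] = -369.

-369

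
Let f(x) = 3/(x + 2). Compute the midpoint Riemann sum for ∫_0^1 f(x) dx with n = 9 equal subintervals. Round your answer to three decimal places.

1.216

Δx = (1 − 0)/9 = 1/9.
Midpoints: 1/18, 1/6, 5/18, 7/18, 0.5, 11/18, 13/18, 5/6, 17/18.
f(1/18) = 54/37, f(1/6) = 18/13, f(5/18) = 54/41, f(7/18) = 54/43, f(0.5) = 1.2, f(11/18) = 54/47, f(13/18) = 54/49, f(5/6) = 18/17, f(17/18) = 54/53.
Sum = Δx · [f(1/18) + f(1/6) + f(5/18) + ...].
Sum ≈ 1.216.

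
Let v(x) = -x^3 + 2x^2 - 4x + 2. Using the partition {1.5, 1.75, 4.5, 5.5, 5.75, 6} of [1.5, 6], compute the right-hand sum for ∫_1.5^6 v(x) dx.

Subinterval widths: 0.25, 2.75, 1, 0.25, 0.25.
Right endpoints: 1.75, 4.5, 5.5, 5.75, 6.
v(1.75) = -4.234375, v(4.5) = -66.625, v(5.5) = -125.875, v(5.75) = -144.984375, v(6) = -166.
Sum = Σ Δx_i · v(x_i).
Sum = -387.8984375.

-387.8984375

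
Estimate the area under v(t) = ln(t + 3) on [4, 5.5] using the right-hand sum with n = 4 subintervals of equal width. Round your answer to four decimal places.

Δt = (5.5 − 4)/4 = 0.375.
Right endpoints: 4.375, 4.75, 5.125, 5.5.
v(4.375) ≈ 1.9981, v(4.75) ≈ 2.0477, v(5.125) ≈ 2.0949, v(5.5) ≈ 2.1401.
Sum = Δt · [v(4.375) + v(4.75) + v(5.125) + v(5.5)].
Sum ≈ 3.1053.

3.1053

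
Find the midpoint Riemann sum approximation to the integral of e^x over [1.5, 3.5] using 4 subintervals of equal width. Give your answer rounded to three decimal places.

Δx = (3.5 − 1.5)/4 = 0.5.
Midpoints: 1.75, 2.25, 2.75, 3.25.
f(1.75) ≈ 5.755, f(2.25) ≈ 9.488, f(2.75) ≈ 15.643, f(3.25) ≈ 25.790.
Sum = Δx · [f(1.75) + f(2.25) + f(2.75) + f(3.25)].
Sum ≈ 28.338.

28.338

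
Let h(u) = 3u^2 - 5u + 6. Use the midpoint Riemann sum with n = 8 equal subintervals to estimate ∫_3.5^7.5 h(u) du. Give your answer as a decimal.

292.75

Δu = (7.5 − 3.5)/8 = 0.5.
Midpoints: 3.75, 4.25, 4.75, 5.25, 5.75, 6.25, 6.75, 7.25.
h(3.75) = 29.4375, h(4.25) = 38.9375, h(4.75) = 49.9375, h(5.25) = 62.4375, h(5.75) = 76.4375, h(6.25) = 91.9375, h(6.75) = 108.9375, h(7.25) = 127.4375.
Sum = Δu · [h(3.75) + h(4.25) + h(4.75) + ...].
Sum = 292.75.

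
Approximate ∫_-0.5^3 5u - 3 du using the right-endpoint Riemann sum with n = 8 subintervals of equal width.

Δu = (3 − (-0.5))/8 = 0.4375.
Right endpoints: -0.0625, 0.375, 0.8125, 1.25, 1.6875, 2.125, 2.5625, 3.
f(-0.0625) = -3.3125, f(0.375) = -1.125, f(0.8125) = 1.0625, f(1.25) = 3.25, f(1.6875) = 5.4375, f(2.125) = 7.625, f(2.5625) = 9.8125, f(3) = 12.
Sum = Δu · [f(-0.0625) + f(0.375) + f(0.8125) + ...].
Sum = 15.203125.

15.203125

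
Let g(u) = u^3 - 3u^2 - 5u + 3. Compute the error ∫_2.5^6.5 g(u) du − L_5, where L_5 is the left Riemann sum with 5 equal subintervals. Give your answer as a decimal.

Exact integral: ∫_2.5^6.5 g(u) du = 99.5.
L_5 = 51.58.
Error = 99.5 − 51.58 = 47.92.

47.92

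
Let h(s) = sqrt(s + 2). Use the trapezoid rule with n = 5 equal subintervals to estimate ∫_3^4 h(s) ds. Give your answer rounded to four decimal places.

Δs = (4 − 3)/5 = 0.2.
h(3) ≈ 2.2361, h(3.2) ≈ 2.2804, h(3.4) ≈ 2.3238, h(3.6) ≈ 2.3664, h(3.8) ≈ 2.4083, h(4) ≈ 2.4495.
T_5 = (Δs/2)·[h(s_0) + 2h(s_1) + ... + 2h(s_{4}) + h(s_5)].
Sum ≈ 2.3443.

2.3443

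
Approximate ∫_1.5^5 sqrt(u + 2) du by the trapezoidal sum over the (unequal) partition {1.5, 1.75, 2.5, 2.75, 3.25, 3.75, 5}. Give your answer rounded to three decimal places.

7.977

Subinterval widths: 0.25, 0.75, 0.25, 0.5, 0.5, 1.25.
f(1.5) ≈ 1.871, f(1.75) ≈ 1.936, f(2.5) ≈ 2.121, f(2.75) ≈ 2.179, f(3.25) ≈ 2.291, f(3.75) ≈ 2.398, f(5) ≈ 2.646.
On each subinterval the trapezoid contributes (Δu_i/2)·[f(u_{i-1}) + f(u_i)].
Sum ≈ 7.977.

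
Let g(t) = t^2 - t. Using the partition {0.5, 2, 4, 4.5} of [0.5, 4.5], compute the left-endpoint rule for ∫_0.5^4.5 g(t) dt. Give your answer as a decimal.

Subinterval widths: 1.5, 2, 0.5.
Left endpoints: 0.5, 2, 4.
g(0.5) = -0.25, g(2) = 2, g(4) = 12.
Sum = Σ Δt_i · g(t_i).
Sum = 9.625.

9.625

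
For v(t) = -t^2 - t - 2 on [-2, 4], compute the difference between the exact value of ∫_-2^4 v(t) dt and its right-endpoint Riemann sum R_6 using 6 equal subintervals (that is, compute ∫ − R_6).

Exact integral: ∫_-2^4 v(t) dt = -42.
R_6 = -52.
Error = -42 − (-52) = 10.

10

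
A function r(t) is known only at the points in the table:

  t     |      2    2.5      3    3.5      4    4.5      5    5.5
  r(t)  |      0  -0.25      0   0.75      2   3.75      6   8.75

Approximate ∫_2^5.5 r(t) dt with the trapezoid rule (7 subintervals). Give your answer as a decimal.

Δt = 0.5.
T_7 = (0.5/2)·[0 + 2·(-0.25) + 2·0 + 2·0.75 + 2·2 + 2·3.75 + 2·6 + 8.75] = 8.3125.

8.3125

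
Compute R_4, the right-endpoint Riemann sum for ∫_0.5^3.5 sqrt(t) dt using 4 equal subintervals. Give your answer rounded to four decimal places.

4.5460

Δt = (3.5 − 0.5)/4 = 0.75.
Right endpoints: 1.25, 2, 2.75, 3.5.
f(1.25) ≈ 1.1180, f(2) ≈ 1.4142, f(2.75) ≈ 1.6583, f(3.5) ≈ 1.8708.
Sum = Δt · [f(1.25) + f(2) + f(2.75) + f(3.5)].
Sum ≈ 4.5460.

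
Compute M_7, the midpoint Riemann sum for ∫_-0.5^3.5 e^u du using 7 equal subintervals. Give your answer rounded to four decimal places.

Δu = (3.5 − (-0.5))/7 = 4/7.
Midpoints: -3/14, 5/14, 13/14, 1.5, 29/14, 37/14, 45/14.
f(-3/14) ≈ 0.8071, f(5/14) ≈ 1.4292, f(13/14) ≈ 2.5309, f(1.5) ≈ 4.4817, f(29/14) ≈ 7.9362, f(37/14) ≈ 14.0533, f(45/14) ≈ 24.8855.
Sum = Δu · [f(-3/14) + f(5/14) + f(13/14) + ...].
Sum ≈ 32.0708.

32.0708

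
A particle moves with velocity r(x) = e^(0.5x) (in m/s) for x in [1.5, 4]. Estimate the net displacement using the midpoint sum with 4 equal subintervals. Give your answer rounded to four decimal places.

10.5013

Δx = (4 − 1.5)/4 = 0.625.
Midpoints: 1.8125, 2.4375, 3.0625, 3.6875.
r(1.8125) ≈ 2.4750, r(2.4375) ≈ 3.3830, r(3.0625) ≈ 4.6240, r(3.6875) ≈ 6.3202.
Sum = Δx · [r(1.8125) + r(2.4375) + r(3.0625) + r(3.6875)].
Sum ≈ 10.5013.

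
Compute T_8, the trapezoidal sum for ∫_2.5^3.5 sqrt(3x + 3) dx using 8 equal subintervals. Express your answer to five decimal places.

3.46177

Δx = (3.5 − 2.5)/8 = 0.125.
f(2.5) ≈ 3.24037, f(2.625) ≈ 3.29773, f(2.75) ≈ 3.35410, f(2.875) ≈ 3.40955, f(3) ≈ 3.46410, f(3.125) ≈ 3.51781, f(3.25) ≈ 3.57071, f(3.375) ≈ 3.62284, f(3.5) ≈ 3.67423.
T_8 = (Δx/2)·[f(x_0) + 2f(x_1) + ... + 2f(x_{7}) + f(x_8)].
Sum ≈ 3.46177.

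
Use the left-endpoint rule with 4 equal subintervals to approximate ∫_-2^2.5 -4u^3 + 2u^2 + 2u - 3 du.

26.05078125

Δu = (2.5 − (-2))/4 = 1.125.
Left endpoints: -2, -0.875, 0.25, 1.375.
f(-2) = 33, f(-0.875) = -0.5390625, f(0.25) = -2.4375, f(1.375) = -6.8671875.
Sum = Δu · [f(-2) + f(-0.875) + f(0.25) + f(1.375)].
Sum = 26.05078125.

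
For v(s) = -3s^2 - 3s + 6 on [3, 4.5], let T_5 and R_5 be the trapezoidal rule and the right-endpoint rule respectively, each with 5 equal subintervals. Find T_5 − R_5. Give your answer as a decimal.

5.7375

T_5 = -72.0675.
R_5 = -77.805.
T_5 − R_5 = 5.7375.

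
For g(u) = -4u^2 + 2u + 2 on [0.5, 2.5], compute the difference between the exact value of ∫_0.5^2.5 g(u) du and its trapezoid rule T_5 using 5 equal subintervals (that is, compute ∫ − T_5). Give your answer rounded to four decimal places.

Exact integral: ∫_0.5^2.5 g(u) du ≈ -10.666667.
T_5 = -10.88.
Error ≈ -10.666667 − (-10.88) ≈ 0.2133.

0.2133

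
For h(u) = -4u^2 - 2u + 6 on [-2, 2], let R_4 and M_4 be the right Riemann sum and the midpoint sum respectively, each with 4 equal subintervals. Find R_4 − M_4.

R_4 = -4.
M_4 = 4.
R_4 − M_4 = -8.

-8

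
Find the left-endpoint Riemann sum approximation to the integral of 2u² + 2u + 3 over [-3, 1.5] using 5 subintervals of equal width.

30.24

Δu = (1.5 − (-3))/5 = 0.9.
Left endpoints: -3, -2.1, -1.2, -0.3, 0.6.
f(-3) = 15, f(-2.1) = 7.62, f(-1.2) = 3.48, f(-0.3) = 2.58, f(0.6) = 4.92.
Sum = Δu · [f(-3) + f(-2.1) + f(-1.2) + f(-0.3) + f(0.6)].
Sum = 30.24.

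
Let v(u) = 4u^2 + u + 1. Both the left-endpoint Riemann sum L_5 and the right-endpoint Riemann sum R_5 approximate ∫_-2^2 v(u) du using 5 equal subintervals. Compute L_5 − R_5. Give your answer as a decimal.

L_5 = 25.44.
R_5 = 28.64.
L_5 − R_5 = -3.2.

-3.2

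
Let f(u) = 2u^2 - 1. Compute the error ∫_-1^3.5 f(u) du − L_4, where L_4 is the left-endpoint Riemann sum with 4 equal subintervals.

Exact integral: ∫_-1^3.5 f(u) du = 24.75.
L_4 = 13.9921875.
Error = 24.75 − 13.9921875 = 10.7578125.

10.7578125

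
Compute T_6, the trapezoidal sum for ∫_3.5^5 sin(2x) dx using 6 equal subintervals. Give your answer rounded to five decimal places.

0.77982

Δx = (5 − 3.5)/6 = 0.25.
f(3.5) ≈ 0.65699, f(3.75) ≈ 0.93800, f(4) ≈ 0.98936, f(4.25) ≈ 0.79849, f(4.5) ≈ 0.41212, f(4.75) ≈ -0.07515, f(5) ≈ -0.54402.
T_6 = (Δx/2)·[f(x_0) + 2f(x_1) + ... + 2f(x_{5}) + f(x_6)].
Sum ≈ 0.77982.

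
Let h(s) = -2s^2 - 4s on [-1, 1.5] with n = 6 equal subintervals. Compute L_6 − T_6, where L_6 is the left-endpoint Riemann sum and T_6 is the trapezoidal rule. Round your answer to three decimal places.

L_6 ≈ -2.95718.
T_6 ≈ -5.56134.
L_6 − T_6 ≈ 2.604.

2.604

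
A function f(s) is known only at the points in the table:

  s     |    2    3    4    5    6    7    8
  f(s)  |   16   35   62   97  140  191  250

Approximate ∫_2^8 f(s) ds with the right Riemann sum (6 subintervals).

775

Δs = 1.
Sum = 1·[35 + 62 + 97 + 140 + 191 + 250] = 775.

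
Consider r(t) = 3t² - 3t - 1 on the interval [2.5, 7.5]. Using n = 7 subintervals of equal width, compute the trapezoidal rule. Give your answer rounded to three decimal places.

Δt = (7.5 − 2.5)/7 = 5/7.
r(2.5) = 10.25, r(45/14) = 3989/196, r(55/14) = 6569/196, r(65/14) = 9749/196, r(75/14) = 13529/196, r(85/14) = 17909/196, r(95/14) = 22889/196, r(7.5) = 145.25.
T_7 = (Δt/2)·[r(t_0) + 2r(t_1) + ... + 2r(t_{6}) + r(t_7)].
Sum ≈ 327.526.

327.526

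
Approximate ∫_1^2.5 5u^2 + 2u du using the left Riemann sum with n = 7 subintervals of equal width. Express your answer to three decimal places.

26.548

Δu = (2.5 − 1)/7 = 3/14.
Left endpoints: 1, 17/14, 10/7, 23/14, 13/7, 29/14, 16/7.
f(1) = 7, f(17/14) = 1921/196, f(10/7) = 640/49, f(23/14) = 3289/196, f(13/7) = 1027/49, f(29/14) = 5017/196, f(16/7) = 1504/49.
Sum = Δu · [f(1) + f(17/14) + f(10/7) + ...].
Sum ≈ 26.548.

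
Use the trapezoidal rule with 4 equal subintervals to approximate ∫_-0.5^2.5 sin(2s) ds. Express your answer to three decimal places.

Δs = (2.5 − (-0.5))/4 = 0.75.
f(-0.5) ≈ -0.841, f(0.25) ≈ 0.479, f(1) ≈ 0.909, f(1.75) ≈ -0.351, f(2.5) ≈ -0.959.
T_4 = (Δs/2)·[f(s_0) + 2f(s_1) + 2f(s_2) + 2f(s_3) + f(s_4)].
Sum ≈ 0.103.

0.103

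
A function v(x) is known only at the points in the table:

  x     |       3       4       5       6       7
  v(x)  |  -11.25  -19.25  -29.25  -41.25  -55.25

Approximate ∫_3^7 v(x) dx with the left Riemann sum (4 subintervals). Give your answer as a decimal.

Δx = 1.
Sum = 1·[(-11.25) + (-19.25) + (-29.25) + (-41.25)] = -101.

-101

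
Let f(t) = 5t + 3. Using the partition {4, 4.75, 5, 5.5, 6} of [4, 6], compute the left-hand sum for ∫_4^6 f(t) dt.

53.1875

Subinterval widths: 0.75, 0.25, 0.5, 0.5.
Left endpoints: 4, 4.75, 5, 5.5.
f(4) = 23, f(4.75) = 26.75, f(5) = 28, f(5.5) = 30.5.
Sum = Σ Δt_i · f(t_i).
Sum = 53.1875.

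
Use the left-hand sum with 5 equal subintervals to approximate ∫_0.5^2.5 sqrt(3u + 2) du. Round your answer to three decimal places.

Δu = (2.5 − 0.5)/5 = 0.4.
Left endpoints: 0.5, 0.9, 1.3, 1.7, 2.1.
f(0.5) ≈ 1.871, f(0.9) ≈ 2.168, f(1.3) ≈ 2.429, f(1.7) ≈ 2.665, f(2.1) ≈ 2.881.
Sum = Δu · [f(0.5) + f(0.9) + f(1.3) + f(1.7) + f(2.1)].
Sum ≈ 4.805.

4.805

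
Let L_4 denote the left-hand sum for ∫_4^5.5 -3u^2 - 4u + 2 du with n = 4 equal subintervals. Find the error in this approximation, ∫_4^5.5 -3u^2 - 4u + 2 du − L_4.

Exact integral: ∫_4^5.5 f(u) du = -127.875.
L_4 = -118.83984375.
Error = -127.875 − (-118.83984375) = -9.03515625.

-9.03515625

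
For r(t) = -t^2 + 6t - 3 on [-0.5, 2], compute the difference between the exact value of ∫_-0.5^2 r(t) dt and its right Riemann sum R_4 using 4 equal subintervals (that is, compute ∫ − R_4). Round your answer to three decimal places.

-3.353

Exact integral: ∫_-0.5^2 r(t) dt ≈ 1.04167.
R_4 = 4.39453125.
Error ≈ 1.04167 − 4.39453125 ≈ -3.353.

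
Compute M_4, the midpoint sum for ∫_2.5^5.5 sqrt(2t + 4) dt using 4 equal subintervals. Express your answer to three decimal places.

10.367

Δt = (5.5 − 2.5)/4 = 0.75.
Midpoints: 2.875, 3.625, 4.375, 5.125.
f(2.875) ≈ 3.122, f(3.625) ≈ 3.354, f(4.375) ≈ 3.571, f(5.125) ≈ 3.775.
Sum = Δt · [f(2.875) + f(3.625) + f(4.375) + f(5.125)].
Sum ≈ 10.367.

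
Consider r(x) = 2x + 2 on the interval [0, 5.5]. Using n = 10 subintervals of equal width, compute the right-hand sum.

44.275

Δx = (5.5 − 0)/10 = 0.55.
Right endpoints: 0.55, 1.1, 1.65, 2.2, 2.75, 3.3, 3.85, 4.4, 4.95, 5.5.
r(0.55) = 3.1, r(1.1) = 4.2, r(1.65) = 5.3, r(2.2) = 6.4, r(2.75) = 7.5, r(3.3) = 8.6, r(3.85) = 9.7, r(4.4) = 10.8, r(4.95) = 11.9, r(5.5) = 13.
Sum = Δx · [r(0.55) + r(1.1) + r(1.65) + ...].
Sum = 44.275.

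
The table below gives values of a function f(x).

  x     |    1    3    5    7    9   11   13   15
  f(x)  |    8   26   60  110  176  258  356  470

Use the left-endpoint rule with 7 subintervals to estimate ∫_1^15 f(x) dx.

1988

Δx = 2.
Sum = 2·[8 + 26 + 60 + 110 + 176 + 258 + 356] = 1988.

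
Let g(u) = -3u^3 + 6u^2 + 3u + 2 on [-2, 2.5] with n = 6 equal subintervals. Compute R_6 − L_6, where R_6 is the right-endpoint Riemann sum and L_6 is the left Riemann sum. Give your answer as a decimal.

R_6 = 27.45703125.
L_6 = 60.36328125.
R_6 − L_6 = -32.90625.

-32.90625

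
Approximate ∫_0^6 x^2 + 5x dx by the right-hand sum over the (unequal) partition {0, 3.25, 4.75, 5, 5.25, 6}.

232.0625

Subinterval widths: 3.25, 1.5, 0.25, 0.25, 0.75.
Right endpoints: 3.25, 4.75, 5, 5.25, 6.
f(3.25) = 26.8125, f(4.75) = 46.3125, f(5) = 50, f(5.25) = 53.8125, f(6) = 66.
Sum = Σ Δx_i · f(x_i).
Sum = 232.0625.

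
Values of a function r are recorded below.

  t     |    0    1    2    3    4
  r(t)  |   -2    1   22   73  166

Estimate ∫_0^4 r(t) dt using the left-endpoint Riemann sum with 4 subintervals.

Δt = 1.
Sum = 1·[(-2) + 1 + 22 + 73] = 94.

94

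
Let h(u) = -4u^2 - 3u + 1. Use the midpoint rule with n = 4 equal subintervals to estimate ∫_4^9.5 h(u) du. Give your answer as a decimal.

-1160.2421875

Δu = (9.5 − 4)/4 = 1.375.
Midpoints: 4.6875, 6.0625, 7.4375, 8.8125.
h(4.6875) = -100.953125, h(6.0625) = -164.203125, h(7.4375) = -242.578125, h(8.8125) = -336.078125.
Sum = Δu · [h(4.6875) + h(6.0625) + h(7.4375) + h(8.8125)].
Sum = -1160.2421875.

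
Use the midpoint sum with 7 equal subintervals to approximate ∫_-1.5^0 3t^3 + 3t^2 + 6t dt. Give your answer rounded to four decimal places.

Δt = (0 − (-1.5))/7 = 3/14.
Midpoints: -39/28, -33/28, -27/28, -0.75, -15/28, -9/28, -3/28.
f(-39/28) = -233649/21952, f(-33/28) = -171567/21952, f(-27/28) = -124821/21952, f(-0.75) = -4.078125, f(-15/28) = -61785/21952, f(-9/28) = -37719/21952, f(-3/28) = -13437/21952.
Sum = Δt · [f(-39/28) + f(-33/28) + f(-27/28) + ...].
Sum ≈ -7.1504.

-7.1504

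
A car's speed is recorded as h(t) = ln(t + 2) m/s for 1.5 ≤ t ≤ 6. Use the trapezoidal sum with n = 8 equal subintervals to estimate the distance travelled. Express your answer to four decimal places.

7.7466

Δt = (6 − 1.5)/8 = 0.5625.
h(1.5) ≈ 1.2528, h(2.0625) ≈ 1.4018, h(2.625) ≈ 1.5315, h(3.1875) ≈ 1.6463, h(3.75) ≈ 1.7492, h(4.3125) ≈ 1.8425, h(4.875) ≈ 1.9279, h(5.4375) ≈ 2.0065, h(6) ≈ 2.0794.
T_8 = (Δt/2)·[h(t_0) + 2h(t_1) + ... + 2h(t_{7}) + h(t_8)].
Sum ≈ 7.7466.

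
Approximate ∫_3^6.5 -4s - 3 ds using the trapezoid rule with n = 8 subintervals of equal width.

-77

Δs = (6.5 − 3)/8 = 0.4375.
f(3) = -15, f(3.4375) = -16.75, f(3.875) = -18.5, f(4.3125) = -20.25, f(4.75) = -22, f(5.1875) = -23.75, f(5.625) = -25.5, f(6.0625) = -27.25, f(6.5) = -29.
T_8 = (Δs/2)·[f(s_0) + 2f(s_1) + ... + 2f(s_{7}) + f(s_8)].
Sum = -77.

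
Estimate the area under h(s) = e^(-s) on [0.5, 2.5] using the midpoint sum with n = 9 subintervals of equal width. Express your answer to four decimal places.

0.5234

Δs = (2.5 − 0.5)/9 = 2/9.
Midpoints: 11/18, 5/6, 19/18, 23/18, 1.5, 31/18, 35/18, 13/6, 43/18.
h(11/18) ≈ 0.5427, h(5/6) ≈ 0.4346, h(19/18) ≈ 0.3480, h(23/18) ≈ 0.2787, h(1.5) ≈ 0.2231, h(31/18) ≈ 0.1787, h(35/18) ≈ 0.1431, h(13/6) ≈ 0.1146, h(43/18) ≈ 0.0917.
Sum = Δs · [h(11/18) + h(5/6) + h(19/18) + ...].
Sum ≈ 0.5234.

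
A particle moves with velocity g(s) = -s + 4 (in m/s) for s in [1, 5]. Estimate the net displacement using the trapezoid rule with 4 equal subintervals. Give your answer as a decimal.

4

Δs = (5 − 1)/4 = 1.
g(1) = 3, g(2) = 2, g(3) = 1, g(4) = 0, g(5) = -1.
T_4 = (Δs/2)·[g(s_0) + 2g(s_1) + 2g(s_2) + 2g(s_3) + g(s_4)].
Sum = 4.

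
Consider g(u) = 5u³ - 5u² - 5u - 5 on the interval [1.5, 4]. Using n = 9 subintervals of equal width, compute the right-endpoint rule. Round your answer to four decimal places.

Δu = (4 − 1.5)/9 = 5/18.
Right endpoints: 16/9, 37/18, 7/3, 47/18, 26/9, 19/6, 31/9, 67/18, 4.
g(16/9) = -1165/729, g(37/18) = 40955/5832, g(7/3) = 530/27, g(47/18) = 215005/5832, g(26/9) = 43285/729, g(19/6) = 18965/216, g(31/9) = 89510/729, g(67/18) = 962105/5832, g(4) = 215.
Sum = Δu · [g(16/9) + g(37/18) + g(7/3) + ...].
Sum ≈ 197.7366.

197.7366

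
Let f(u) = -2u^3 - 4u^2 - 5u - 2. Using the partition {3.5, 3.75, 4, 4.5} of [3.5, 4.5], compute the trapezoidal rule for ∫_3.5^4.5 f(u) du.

Subinterval widths: 0.25, 0.25, 0.5.
f(3.5) = -154.25, f(3.75) = -182.46875, f(4) = -214, f(4.5) = -287.75.
On each subinterval the trapezoid contributes (Δu_i/2)·[f(u_{i-1}) + f(u_i)].
Sum = -217.0859375.

-217.0859375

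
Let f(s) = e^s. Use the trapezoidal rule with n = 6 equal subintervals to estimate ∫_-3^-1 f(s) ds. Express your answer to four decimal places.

Δs = (-1 − (-3))/6 = 1/3.
f(-3) ≈ 0.0498, f(-8/3) ≈ 0.0695, f(-7/3) ≈ 0.0970, f(-2) ≈ 0.1353, f(-5/3) ≈ 0.1889, f(-4/3) ≈ 0.2636, f(-1) ≈ 0.3679.
T_6 = (Δs/2)·[f(s_0) + 2f(s_1) + ... + 2f(s_{5}) + f(s_6)].
Sum ≈ 0.3210.

0.3210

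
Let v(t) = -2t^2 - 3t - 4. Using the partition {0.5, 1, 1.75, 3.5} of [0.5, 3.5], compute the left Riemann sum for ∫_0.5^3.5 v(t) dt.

-36.65625

Subinterval widths: 0.5, 0.75, 1.75.
Left endpoints: 0.5, 1, 1.75.
v(0.5) = -6, v(1) = -9, v(1.75) = -15.375.
Sum = Σ Δt_i · v(t_i).
Sum = -36.65625.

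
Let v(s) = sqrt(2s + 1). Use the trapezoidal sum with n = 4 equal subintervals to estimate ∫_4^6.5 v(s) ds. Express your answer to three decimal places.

8.459

Δs = (6.5 − 4)/4 = 0.625.
v(4) ≈ 3.000, v(4.625) ≈ 3.202, v(5.25) ≈ 3.391, v(5.875) ≈ 3.571, v(6.5) ≈ 3.742.
T_4 = (Δs/2)·[v(s_0) + 2v(s_1) + 2v(s_2) + 2v(s_3) + v(s_4)].
Sum ≈ 8.459.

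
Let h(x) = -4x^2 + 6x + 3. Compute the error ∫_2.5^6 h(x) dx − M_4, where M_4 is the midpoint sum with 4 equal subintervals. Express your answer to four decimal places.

Exact integral: ∫_2.5^6 h(x) dx ≈ -167.416667.
M_4 = -166.5234375.
Error ≈ -167.416667 − (-166.5234375) ≈ -0.8932.

-0.8932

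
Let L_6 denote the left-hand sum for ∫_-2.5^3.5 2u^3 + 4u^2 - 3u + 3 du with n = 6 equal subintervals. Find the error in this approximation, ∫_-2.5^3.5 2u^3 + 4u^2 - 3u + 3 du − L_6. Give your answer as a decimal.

Exact integral: ∫_-2.5^3.5 f(u) du = 142.5.
L_6 = 88.
Error = 142.5 − 88 = 54.5.

54.5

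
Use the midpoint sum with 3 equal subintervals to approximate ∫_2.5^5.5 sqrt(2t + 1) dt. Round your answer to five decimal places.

8.96238

Δt = (5.5 − 2.5)/3 = 1.
Midpoints: 3, 4, 5.
f(3) ≈ 2.64575, f(4) ≈ 3.00000, f(5) ≈ 3.31662.
Sum = Δt · [f(3) + f(4) + f(5)].
Sum ≈ 8.96238.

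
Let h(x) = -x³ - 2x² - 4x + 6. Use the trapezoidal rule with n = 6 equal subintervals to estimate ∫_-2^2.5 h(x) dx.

-0.17578125

Δx = (2.5 − (-2))/6 = 0.75.
h(-2) = 14, h(-1.25) = 9.828125, h(-0.5) = 7.625, h(0.25) = 4.859375, h(1) = -1, h(1.75) = -12.484375, h(2.5) = -32.125.
T_6 = (Δx/2)·[h(x_0) + 2h(x_1) + ... + 2h(x_{5}) + h(x_6)].
Sum = -0.17578125.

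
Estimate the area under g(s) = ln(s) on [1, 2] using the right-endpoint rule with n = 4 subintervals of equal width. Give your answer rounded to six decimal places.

0.470343

Δs = (2 − 1)/4 = 0.25.
Right endpoints: 1.25, 1.5, 1.75, 2.
g(1.25) ≈ 0.223144, g(1.5) ≈ 0.405465, g(1.75) ≈ 0.559616, g(2) ≈ 0.693147.
Sum = Δs · [g(1.25) + g(1.5) + g(1.75) + g(2)].
Sum ≈ 0.470343.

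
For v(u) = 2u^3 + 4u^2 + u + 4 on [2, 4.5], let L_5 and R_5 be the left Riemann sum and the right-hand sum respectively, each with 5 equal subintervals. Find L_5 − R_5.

L_5 = 270.
R_5 = 386.875.
L_5 − R_5 = -116.875.

-116.875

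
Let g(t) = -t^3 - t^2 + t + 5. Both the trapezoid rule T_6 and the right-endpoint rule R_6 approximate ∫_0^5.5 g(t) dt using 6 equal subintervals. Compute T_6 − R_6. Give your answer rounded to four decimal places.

T_6 ≈ -248.723814.
R_6 ≈ -336.322772.
T_6 − R_6 ≈ 87.5990.

87.5990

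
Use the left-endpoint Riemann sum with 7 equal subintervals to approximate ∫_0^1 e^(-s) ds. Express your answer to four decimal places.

0.6783

Δs = (1 − 0)/7 = 1/7.
Left endpoints: 0, 1/7, 2/7, 3/7, 4/7, 5/7, 6/7.
f(0) ≈ 1.0000, f(1/7) ≈ 0.8669, f(2/7) ≈ 0.7515, f(3/7) ≈ 0.6514, f(4/7) ≈ 0.5647, f(5/7) ≈ 0.4895, f(6/7) ≈ 0.4244.
Sum = Δs · [f(0) + f(1/7) + f(2/7) + ...].
Sum ≈ 0.6783.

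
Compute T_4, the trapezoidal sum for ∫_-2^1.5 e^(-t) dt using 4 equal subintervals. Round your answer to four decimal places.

7.6174

Δt = (1.5 − (-2))/4 = 0.875.
f(-2) ≈ 7.3891, f(-1.125) ≈ 3.0802, f(-0.25) ≈ 1.2840, f(0.625) ≈ 0.5353, f(1.5) ≈ 0.2231.
T_4 = (Δt/2)·[f(t_0) + 2f(t_1) + 2f(t_2) + 2f(t_3) + f(t_4)].
Sum ≈ 7.6174.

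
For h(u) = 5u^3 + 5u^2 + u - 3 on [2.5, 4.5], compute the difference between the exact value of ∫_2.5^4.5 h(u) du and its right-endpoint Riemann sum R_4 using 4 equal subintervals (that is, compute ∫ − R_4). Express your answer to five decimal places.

-117.16667

Exact integral: ∫_2.5^4.5 h(u) du ≈ 590.5833333.
R_4 = 707.75.
Error ≈ 590.5833333 − 707.75 ≈ -117.16667.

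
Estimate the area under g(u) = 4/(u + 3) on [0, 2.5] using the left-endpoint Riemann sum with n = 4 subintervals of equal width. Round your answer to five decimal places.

2.62404

Δu = (2.5 − 0)/4 = 0.625.
Left endpoints: 0, 0.625, 1.25, 1.875.
g(0) = 4/3, g(0.625) = 32/29, g(1.25) = 16/17, g(1.875) = 32/39.
Sum = Δu · [g(0) + g(0.625) + g(1.25) + g(1.875)].
Sum ≈ 2.62404.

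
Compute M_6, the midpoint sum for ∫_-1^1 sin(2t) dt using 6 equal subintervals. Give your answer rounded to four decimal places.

Δt = (1 − (-1))/6 = 1/3.
Midpoints: -5/6, -0.5, -1/6, 1/6, 0.5, 5/6.
f(-5/6) ≈ -0.9954, f(-0.5) ≈ -0.8415, f(-1/6) ≈ -0.3272, f(1/6) ≈ 0.3272, f(0.5) ≈ 0.8415, f(5/6) ≈ 0.9954.
Sum = Δt · [f(-5/6) + f(-0.5) + f(-1/6) + ...].
Sum ≈ 0.0000.

0.0000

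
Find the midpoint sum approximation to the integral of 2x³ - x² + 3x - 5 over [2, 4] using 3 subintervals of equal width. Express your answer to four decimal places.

108.0741

Δx = (4 − 2)/3 = 2/3.
Midpoints: 7/3, 3, 11/3.
f(7/3) = 593/27, f(3) = 49, f(11/3) = 2461/27.
Sum = Δx · [f(7/3) + f(3) + f(11/3)].
Sum ≈ 108.0741.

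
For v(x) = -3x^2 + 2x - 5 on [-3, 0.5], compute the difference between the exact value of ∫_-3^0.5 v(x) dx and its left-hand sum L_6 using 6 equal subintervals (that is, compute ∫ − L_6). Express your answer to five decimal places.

Exact integral: ∫_-3^0.5 v(x) dx = -53.375.
L_6 ≈ -63.6684028.
Error ≈ -53.375 − (-63.6684028) ≈ 10.29340.

10.29340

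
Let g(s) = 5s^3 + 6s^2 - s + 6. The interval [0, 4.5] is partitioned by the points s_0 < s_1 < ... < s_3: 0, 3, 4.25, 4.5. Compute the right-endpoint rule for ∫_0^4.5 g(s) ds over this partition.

1338.09765625

Subinterval widths: 3, 1.25, 0.25.
Right endpoints: 3, 4.25, 4.5.
g(3) = 192, g(4.25) = 493.953125, g(4.5) = 578.625.
Sum = Σ Δs_i · g(s_i).
Sum = 1338.09765625.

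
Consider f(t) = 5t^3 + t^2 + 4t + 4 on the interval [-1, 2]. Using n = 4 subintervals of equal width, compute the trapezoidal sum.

42.140625

Δt = (2 − (-1))/4 = 0.75.
f(-1) = -4, f(-0.25) = 2.984375, f(0.5) = 6.875, f(1.25) = 20.328125, f(2) = 56.
T_4 = (Δt/2)·[f(t_0) + 2f(t_1) + 2f(t_2) + 2f(t_3) + f(t_4)].
Sum = 42.140625.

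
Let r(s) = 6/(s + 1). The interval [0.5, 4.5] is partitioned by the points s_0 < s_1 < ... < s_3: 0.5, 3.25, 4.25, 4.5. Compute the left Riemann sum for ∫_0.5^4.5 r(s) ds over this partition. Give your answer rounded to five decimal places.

Subinterval widths: 2.75, 1, 0.25.
Left endpoints: 0.5, 3.25, 4.25.
r(0.5) = 4, r(3.25) = 24/17, r(4.25) = 8/7.
Sum = Σ Δs_i · r(s_i).
Sum ≈ 12.69748.

12.69748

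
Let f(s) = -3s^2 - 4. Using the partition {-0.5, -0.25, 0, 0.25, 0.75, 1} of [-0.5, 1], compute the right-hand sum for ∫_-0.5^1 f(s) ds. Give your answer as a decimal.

Subinterval widths: 0.25, 0.25, 0.25, 0.5, 0.25.
Right endpoints: -0.25, 0, 0.25, 0.75, 1.
f(-0.25) = -4.1875, f(0) = -4, f(0.25) = -4.1875, f(0.75) = -5.6875, f(1) = -7.
Sum = Σ Δs_i · f(s_i).
Sum = -7.6875.

-7.6875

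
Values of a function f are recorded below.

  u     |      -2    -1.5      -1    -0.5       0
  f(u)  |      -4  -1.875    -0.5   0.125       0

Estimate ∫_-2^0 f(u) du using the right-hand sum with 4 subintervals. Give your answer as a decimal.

-1.125

Δu = 0.5.
Sum = 0.5·[(-1.875) + (-0.5) + 0.125 + 0] = -1.125.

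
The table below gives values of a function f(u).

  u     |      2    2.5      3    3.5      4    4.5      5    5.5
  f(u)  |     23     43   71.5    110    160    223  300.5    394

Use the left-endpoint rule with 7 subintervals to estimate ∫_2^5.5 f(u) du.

465.5

Δu = 0.5.
Sum = 0.5·[23 + 43 + 71.5 + 110 + 160 + 223 + 300.5] = 465.5.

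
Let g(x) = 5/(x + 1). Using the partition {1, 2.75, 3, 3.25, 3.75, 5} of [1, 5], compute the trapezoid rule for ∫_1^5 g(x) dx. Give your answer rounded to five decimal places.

Subinterval widths: 1.75, 0.25, 0.25, 0.5, 1.25.
g(1) = 2.5, g(2.75) = 4/3, g(3) = 1.25, g(3.25) = 20/17, g(3.75) = 20/19, g(5) = 5/6.
On each subinterval the trapezoid contributes (Δx_i/2)·[g(x_{i-1}) + g(x_i)].
Sum ≈ 5.71640.

5.71640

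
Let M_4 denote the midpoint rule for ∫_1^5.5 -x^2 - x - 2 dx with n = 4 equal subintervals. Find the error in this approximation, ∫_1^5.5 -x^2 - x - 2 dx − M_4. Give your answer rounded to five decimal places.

Exact integral: ∫_1^5.5 f(x) dx = -78.75.
M_4 ≈ -78.2753906.
Error ≈ -78.75 − (-78.2753906) ≈ -0.47461.

-0.47461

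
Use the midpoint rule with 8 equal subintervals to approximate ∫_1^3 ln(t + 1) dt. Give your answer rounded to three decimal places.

Δt = (3 − 1)/8 = 0.25.
Midpoints: 1.125, 1.375, 1.625, 1.875, 2.125, 2.375, 2.625, 2.875.
f(1.125) ≈ 0.754, f(1.375) ≈ 0.865, f(1.625) ≈ 0.965, f(1.875) ≈ 1.056, f(2.125) ≈ 1.139, f(2.375) ≈ 1.216, f(2.625) ≈ 1.288, f(2.875) ≈ 1.355.
Sum = Δt · [f(1.125) + f(1.375) + f(1.625) + ...].
Sum ≈ 2.160.

2.160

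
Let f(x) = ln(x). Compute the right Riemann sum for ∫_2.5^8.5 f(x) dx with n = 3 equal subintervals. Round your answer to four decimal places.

11.0319

Δx = (8.5 − 2.5)/3 = 2.
Right endpoints: 4.5, 6.5, 8.5.
f(4.5) ≈ 1.5041, f(6.5) ≈ 1.8718, f(8.5) ≈ 2.1401.
Sum = Δx · [f(4.5) + f(6.5) + f(8.5)].
Sum ≈ 11.0319.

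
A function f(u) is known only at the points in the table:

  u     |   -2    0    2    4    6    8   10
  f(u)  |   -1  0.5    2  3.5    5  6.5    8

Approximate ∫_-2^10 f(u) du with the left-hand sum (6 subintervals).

Δu = 2.
Sum = 2·[(-1) + 0.5 + 2 + 3.5 + 5 + 6.5] = 33.

33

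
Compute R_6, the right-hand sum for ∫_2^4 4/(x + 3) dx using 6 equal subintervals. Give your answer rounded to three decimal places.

Δx = (4 − 2)/6 = 1/3.
Right endpoints: 7/3, 8/3, 3, 10/3, 11/3, 4.
f(7/3) = 0.75, f(8/3) = 12/17, f(3) = 2/3, f(10/3) = 12/19, f(11/3) = 0.6, f(4) = 4/7.
Sum = Δx · [f(7/3) + f(8/3) + f(3) + ...].
Sum ≈ 1.309.

1.309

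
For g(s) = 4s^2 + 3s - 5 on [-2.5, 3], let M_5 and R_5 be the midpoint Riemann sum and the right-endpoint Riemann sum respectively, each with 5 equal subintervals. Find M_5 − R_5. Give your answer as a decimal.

-21.78

M_5 = 31.24.
R_5 = 53.02.
M_5 − R_5 = -21.78.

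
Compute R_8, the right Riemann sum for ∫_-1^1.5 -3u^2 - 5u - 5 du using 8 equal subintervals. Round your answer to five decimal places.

-22.66113

Δu = (1.5 − (-1))/8 = 0.3125.
Right endpoints: -0.6875, -0.375, -0.0625, 0.25, 0.5625, 0.875, 1.1875, 1.5.
f(-0.6875) = -2.98046875, f(-0.375) = -3.546875, f(-0.0625) = -4.69921875, f(0.25) = -6.4375, f(0.5625) = -8.76171875, f(0.875) = -11.671875, f(1.1875) = -15.16796875, f(1.5) = -19.25.
Sum = Δu · [f(-0.6875) + f(-0.375) + f(-0.0625) + ...].
Sum ≈ -22.66113.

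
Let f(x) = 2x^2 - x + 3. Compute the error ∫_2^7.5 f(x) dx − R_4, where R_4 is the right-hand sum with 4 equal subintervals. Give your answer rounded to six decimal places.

-71.528646

Exact integral: ∫_2^7.5 f(x) dx ≈ 266.29166667.
R_4 = 337.8203125.
Error ≈ 266.29166667 − 337.8203125 ≈ -71.528646.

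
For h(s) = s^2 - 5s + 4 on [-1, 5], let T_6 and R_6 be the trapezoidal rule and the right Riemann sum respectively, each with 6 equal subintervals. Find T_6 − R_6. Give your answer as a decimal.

3

T_6 = 7.
R_6 = 4.
T_6 − R_6 = 3.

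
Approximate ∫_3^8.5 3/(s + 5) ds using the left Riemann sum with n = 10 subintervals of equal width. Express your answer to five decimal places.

Δs = (8.5 − 3)/10 = 0.55.
Left endpoints: 3, 3.55, 4.1, 4.65, 5.2, 5.75, 6.3, 6.85, 7.4, 7.95.
f(3) = 0.375, f(3.55) = 20/57, f(4.1) = 30/91, f(4.65) = 60/193, f(5.2) = 5/17, f(5.75) = 12/43, f(6.3) = 30/113, f(6.85) = 20/79, f(7.4) = 15/62, f(7.95) = 60/259.
Sum = Δs · [f(3) + f(3.55) + f(4.1) + ...].
Sum ≈ 1.61252.

1.61252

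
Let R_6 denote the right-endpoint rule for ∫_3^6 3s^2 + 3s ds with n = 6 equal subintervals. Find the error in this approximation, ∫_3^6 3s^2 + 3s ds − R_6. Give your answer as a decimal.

Exact integral: ∫_3^6 f(s) ds = 229.5.
R_6 = 252.375.
Error = 229.5 − 252.375 = -22.875.

-22.875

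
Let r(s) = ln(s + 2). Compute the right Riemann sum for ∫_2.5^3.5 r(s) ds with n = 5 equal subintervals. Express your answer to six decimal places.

Δs = (3.5 − 2.5)/5 = 0.2.
Right endpoints: 2.7, 2.9, 3.1, 3.3, 3.5.
r(2.7) ≈ 1.547563, r(2.9) ≈ 1.589235, r(3.1) ≈ 1.629241, r(3.3) ≈ 1.667707, r(3.5) ≈ 1.704748.
Sum = Δs · [r(2.7) + r(2.9) + r(3.1) + r(3.3) + r(3.5)].
Sum ≈ 1.627699.

1.627699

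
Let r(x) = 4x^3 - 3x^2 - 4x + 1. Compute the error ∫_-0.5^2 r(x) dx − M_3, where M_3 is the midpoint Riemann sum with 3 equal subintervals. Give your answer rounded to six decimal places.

0.868056

Exact integral: ∫_-0.5^2 r(x) dx = 2.8125.
M_3 ≈ 1.94444444.
Error ≈ 2.8125 − 1.94444444 ≈ 0.868056.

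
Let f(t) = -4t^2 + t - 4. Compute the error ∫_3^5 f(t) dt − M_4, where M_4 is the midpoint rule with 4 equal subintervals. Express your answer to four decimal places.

-0.1667

Exact integral: ∫_3^5 f(t) dt ≈ -130.666667.
M_4 = -130.5.
Error ≈ -130.666667 − (-130.5) ≈ -0.1667.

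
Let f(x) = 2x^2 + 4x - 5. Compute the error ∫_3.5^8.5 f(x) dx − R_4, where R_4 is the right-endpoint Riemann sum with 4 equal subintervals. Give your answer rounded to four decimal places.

Exact integral: ∫_3.5^8.5 f(x) dx ≈ 475.833333.
R_4 = 565.9375.
Error ≈ 475.833333 − 565.9375 ≈ -90.1042.

-90.1042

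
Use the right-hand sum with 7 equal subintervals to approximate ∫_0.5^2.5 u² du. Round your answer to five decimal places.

6.05102

Δu = (2.5 − 0.5)/7 = 2/7.
Right endpoints: 11/14, 15/14, 19/14, 23/14, 27/14, 31/14, 2.5.
f(11/14) = 121/196, f(15/14) = 225/196, f(19/14) = 361/196, f(23/14) = 529/196, f(27/14) = 729/196, f(31/14) = 961/196, f(2.5) = 6.25.
Sum = Δu · [f(11/14) + f(15/14) + f(19/14) + ...].
Sum ≈ 6.05102.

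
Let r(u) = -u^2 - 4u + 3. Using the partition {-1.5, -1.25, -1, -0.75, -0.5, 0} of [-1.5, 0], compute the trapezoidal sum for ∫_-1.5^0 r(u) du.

Subinterval widths: 0.25, 0.25, 0.25, 0.25, 0.5.
r(-1.5) = 6.75, r(-1.25) = 6.4375, r(-1) = 6, r(-0.75) = 5.4375, r(-0.5) = 4.75, r(0) = 3.
On each subinterval the trapezoid contributes (Δu_i/2)·[r(u_{i-1}) + r(u_i)].
Sum = 7.84375.

7.84375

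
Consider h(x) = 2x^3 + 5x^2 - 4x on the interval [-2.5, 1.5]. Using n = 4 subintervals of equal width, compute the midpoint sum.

Δx = (1.5 − (-2.5))/4 = 1.
Midpoints: -2, -1, 0, 1.
h(-2) = 12, h(-1) = 7, h(0) = 0, h(1) = 3.
Sum = Δx · [h(-2) + h(-1) + h(0) + h(1)].
Sum = 22.

22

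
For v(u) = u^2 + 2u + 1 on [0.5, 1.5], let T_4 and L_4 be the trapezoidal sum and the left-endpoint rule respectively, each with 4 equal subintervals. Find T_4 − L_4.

0.5

T_4 = 4.09375.
L_4 = 3.59375.
T_4 − L_4 = 0.5.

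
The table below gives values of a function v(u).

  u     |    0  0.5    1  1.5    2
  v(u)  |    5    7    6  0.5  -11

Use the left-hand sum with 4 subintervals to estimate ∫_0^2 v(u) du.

9.25

Δu = 0.5.
Sum = 0.5·[5 + 7 + 6 + 0.5] = 9.25.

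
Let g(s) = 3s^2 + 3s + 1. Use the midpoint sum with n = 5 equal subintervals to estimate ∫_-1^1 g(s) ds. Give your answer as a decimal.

3.92

Δs = (1 − (-1))/5 = 0.4.
Midpoints: -0.8, -0.4, 0, 0.4, 0.8.
g(-0.8) = 0.52, g(-0.4) = 0.28, g(0) = 1, g(0.4) = 2.68, g(0.8) = 5.32.
Sum = Δs · [g(-0.8) + g(-0.4) + g(0) + g(0.4) + g(0.8)].
Sum = 3.92.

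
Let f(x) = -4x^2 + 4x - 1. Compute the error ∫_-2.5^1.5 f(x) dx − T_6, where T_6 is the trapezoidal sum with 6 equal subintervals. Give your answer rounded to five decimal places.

1.18519

Exact integral: ∫_-2.5^1.5 f(x) dx ≈ -37.3333333.
T_6 ≈ -38.5185185.
Error ≈ -37.3333333 − (-38.5185185) ≈ 1.18519.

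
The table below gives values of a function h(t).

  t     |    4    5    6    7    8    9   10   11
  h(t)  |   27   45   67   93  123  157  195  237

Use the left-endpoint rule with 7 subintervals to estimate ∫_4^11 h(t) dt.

Δt = 1.
Sum = 1·[27 + 45 + 67 + 93 + 123 + 157 + 195] = 707.

707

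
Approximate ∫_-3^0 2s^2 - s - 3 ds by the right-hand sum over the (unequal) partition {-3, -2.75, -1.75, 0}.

3.34375

Subinterval widths: 0.25, 1, 1.75.
Right endpoints: -2.75, -1.75, 0.
f(-2.75) = 14.875, f(-1.75) = 4.875, f(0) = -3.
Sum = Σ Δs_i · f(s_i).
Sum = 3.34375.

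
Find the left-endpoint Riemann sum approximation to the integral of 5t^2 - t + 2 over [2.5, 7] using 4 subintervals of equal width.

420.29296875

Δt = (7 − 2.5)/4 = 1.125.
Left endpoints: 2.5, 3.625, 4.75, 5.875.
f(2.5) = 30.75, f(3.625) = 64.078125, f(4.75) = 110.0625, f(5.875) = 168.703125.
Sum = Δt · [f(2.5) + f(3.625) + f(4.75) + f(5.875)].
Sum = 420.29296875.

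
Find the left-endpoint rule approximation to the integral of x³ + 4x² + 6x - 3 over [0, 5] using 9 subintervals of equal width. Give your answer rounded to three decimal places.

315.041

Δx = (5 − 0)/9 = 5/9.
Left endpoints: 0, 5/9, 10/9, 5/3, 20/9, 25/9, 10/3, 35/9, 40/9.
f(0) = -3, f(5/9) = 1268/729, f(10/9) = 7273/729, f(5/3) = 614/27, f(20/9) = 29933/729, f(25/9) = 48088/729, f(10/3) = 2659/27, f(35/9) = 101798/729, f(40/9) = 138853/729.
Sum = Δx · [f(0) + f(5/9) + f(10/9) + ...].
Sum ≈ 315.041.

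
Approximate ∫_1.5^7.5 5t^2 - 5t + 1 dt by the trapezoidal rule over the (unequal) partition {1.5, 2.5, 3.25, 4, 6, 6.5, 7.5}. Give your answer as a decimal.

Subinterval widths: 1, 0.75, 0.75, 2, 0.5, 1.
f(1.5) = 4.75, f(2.5) = 19.75, f(3.25) = 37.5625, f(4) = 61, f(6) = 151, f(6.5) = 179.75, f(7.5) = 244.75.
On each subinterval the trapezoid contributes (Δt_i/2)·[f(t_{i-1}) + f(t_i)].
Sum = 577.640625.

577.640625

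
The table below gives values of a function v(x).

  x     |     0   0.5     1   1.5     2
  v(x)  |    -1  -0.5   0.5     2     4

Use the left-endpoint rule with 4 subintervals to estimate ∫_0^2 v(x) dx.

0.5

Δx = 0.5.
Sum = 0.5·[(-1) + (-0.5) + 0.5 + 2] = 0.5.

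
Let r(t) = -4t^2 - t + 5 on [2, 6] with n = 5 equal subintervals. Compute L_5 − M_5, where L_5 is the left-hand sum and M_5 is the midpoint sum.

L_5 = -222.24.
M_5 = -272.48.
L_5 − M_5 = 50.24.

50.24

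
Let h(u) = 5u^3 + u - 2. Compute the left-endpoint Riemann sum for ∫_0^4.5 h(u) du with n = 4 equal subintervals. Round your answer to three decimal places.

Δu = (4.5 − 0)/4 = 1.125.
Left endpoints: 0, 1.125, 2.25, 3.375.
h(0) = -2, h(1.125) = 3197/512, h(2.25) = 57.203125, h(3.375) = 99119/512.
Sum = Δu · [h(0) + h(1.125) + h(2.25) + h(3.375)].
Sum ≈ 286.919.

286.919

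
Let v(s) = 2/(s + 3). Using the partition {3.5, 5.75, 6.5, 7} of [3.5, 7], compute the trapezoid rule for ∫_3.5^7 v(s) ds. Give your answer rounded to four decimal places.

0.8706

Subinterval widths: 2.25, 0.75, 0.5.
v(3.5) = 4/13, v(5.75) = 8/35, v(6.5) = 4/19, v(7) = 0.2.
On each subinterval the trapezoid contributes (Δs_i/2)·[v(s_{i-1}) + v(s_i)].
Sum ≈ 0.8706.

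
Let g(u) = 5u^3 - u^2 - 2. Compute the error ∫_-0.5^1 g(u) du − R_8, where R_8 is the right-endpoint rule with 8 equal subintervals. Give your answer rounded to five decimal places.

-0.48120

Exact integral: ∫_-0.5^1 g(u) du = -2.203125.
R_8 ≈ -1.7219238.
Error ≈ -2.203125 − (-1.7219238) ≈ -0.48120.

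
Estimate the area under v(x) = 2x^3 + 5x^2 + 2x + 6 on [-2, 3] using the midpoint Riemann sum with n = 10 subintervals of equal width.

Δx = (3 − (-2))/10 = 0.5.
Midpoints: -1.75, -1.25, -0.75, -0.25, 0.25, 0.75, 1.25, 1.75, 2.25, 2.75.
v(-1.75) = 7.09375, v(-1.25) = 7.40625, v(-0.75) = 6.46875, v(-0.25) = 5.78125, v(0.25) = 6.84375, v(0.75) = 11.15625, v(1.25) = 20.21875, v(1.75) = 35.53125, v(2.25) = 58.59375, v(2.75) = 90.90625.
Sum = Δx · [v(-1.75) + v(-1.25) + v(-0.75) + ...].
Sum = 125.

125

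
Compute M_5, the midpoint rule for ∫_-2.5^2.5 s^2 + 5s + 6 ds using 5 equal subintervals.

40

Δs = (2.5 − (-2.5))/5 = 1.
Midpoints: -2, -1, 0, 1, 2.
f(-2) = 0, f(-1) = 2, f(0) = 6, f(1) = 12, f(2) = 20.
Sum = Δs · [f(-2) + f(-1) + f(0) + f(1) + f(2)].
Sum = 40.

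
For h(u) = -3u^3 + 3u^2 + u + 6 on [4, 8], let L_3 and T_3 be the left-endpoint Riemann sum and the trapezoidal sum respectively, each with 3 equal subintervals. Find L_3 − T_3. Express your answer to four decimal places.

L_3 ≈ -1647.111111.
T_3 ≈ -2444.444444.
L_3 − T_3 ≈ 797.3333.

797.3333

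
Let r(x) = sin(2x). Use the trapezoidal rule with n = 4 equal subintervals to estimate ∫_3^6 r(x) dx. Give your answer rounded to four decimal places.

0.0468

Δx = (6 − 3)/4 = 0.75.
r(3) ≈ -0.2794, r(3.75) ≈ 0.9380, r(4.5) ≈ 0.4121, r(5.25) ≈ -0.8797, r(6) ≈ -0.5366.
T_4 = (Δx/2)·[r(x_0) + 2r(x_1) + 2r(x_2) + 2r(x_3) + r(x_4)].
Sum ≈ 0.0468.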